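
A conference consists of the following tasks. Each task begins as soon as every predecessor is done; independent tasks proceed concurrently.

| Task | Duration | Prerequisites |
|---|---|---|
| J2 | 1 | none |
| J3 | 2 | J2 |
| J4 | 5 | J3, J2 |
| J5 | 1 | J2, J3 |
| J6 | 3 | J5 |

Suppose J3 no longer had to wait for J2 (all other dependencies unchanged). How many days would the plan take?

7

With the dependency in place, J2→J3→J4 = 1+2+5 = 8 sets the finish at 8 days.
Without J2→J3, J3's earliest start moves from 1 to 0.
The longest chain is now J3→J4 = 2+5 = 7, so the plan takes 7 days.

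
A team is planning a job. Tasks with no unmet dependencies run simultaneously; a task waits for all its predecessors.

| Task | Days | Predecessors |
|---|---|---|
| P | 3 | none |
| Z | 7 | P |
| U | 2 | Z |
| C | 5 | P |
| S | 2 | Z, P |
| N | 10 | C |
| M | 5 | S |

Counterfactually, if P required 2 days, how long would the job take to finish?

Baseline: P→C→N = 3+5+10 = 18 → 18 days.
P is on the critical path; changing it to 2 makes that path 17 days.
No other chain overtakes it, so the finish is 17 days.

17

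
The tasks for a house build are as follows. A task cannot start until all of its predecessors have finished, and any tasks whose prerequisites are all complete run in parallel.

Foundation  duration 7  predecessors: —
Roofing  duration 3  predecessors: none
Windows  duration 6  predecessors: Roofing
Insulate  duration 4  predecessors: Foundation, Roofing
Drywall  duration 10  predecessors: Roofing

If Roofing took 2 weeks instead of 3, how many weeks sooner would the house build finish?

1

As given, the longest chain is Roofing→Drywall = 3+10 = 13, so the finish is 13 weeks.
Roofing lies on that path, so at 2 weeks the path becomes 12 weeks.
The critical path is still Roofing→Drywall; finish is now 12 weeks.
Change in finish: 12 − 13 = -1 weeks.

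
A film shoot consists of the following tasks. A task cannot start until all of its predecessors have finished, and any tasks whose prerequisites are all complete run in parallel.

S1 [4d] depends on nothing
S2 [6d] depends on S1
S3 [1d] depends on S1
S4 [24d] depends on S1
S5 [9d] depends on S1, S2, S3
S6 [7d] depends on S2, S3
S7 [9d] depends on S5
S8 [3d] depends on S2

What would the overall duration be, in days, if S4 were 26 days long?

Actual critical path: S1→S4 = 4+24 = 28 ⇒ 28 days.
Since S4 is critical, the +2 change carries straight to that chain (now 30 days).
That remains the longest chain; total 30 days.

30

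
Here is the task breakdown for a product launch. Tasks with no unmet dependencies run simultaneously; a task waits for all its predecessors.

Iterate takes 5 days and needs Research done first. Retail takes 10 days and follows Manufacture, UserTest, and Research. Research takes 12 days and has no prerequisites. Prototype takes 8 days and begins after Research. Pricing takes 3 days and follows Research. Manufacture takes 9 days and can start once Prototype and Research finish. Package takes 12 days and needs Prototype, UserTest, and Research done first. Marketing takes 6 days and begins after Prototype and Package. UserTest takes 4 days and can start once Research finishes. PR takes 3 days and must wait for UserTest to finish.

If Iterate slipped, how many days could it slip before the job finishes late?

Research→Prototype→Manufacture→Retail = 12+8+9+10 = 39 sets the makespan at 39 days.
Longest path through Iterate: 17 days (earliest finish 17, latest finish 39).
Slack of Iterate = 34 − 12 = 22 days.

22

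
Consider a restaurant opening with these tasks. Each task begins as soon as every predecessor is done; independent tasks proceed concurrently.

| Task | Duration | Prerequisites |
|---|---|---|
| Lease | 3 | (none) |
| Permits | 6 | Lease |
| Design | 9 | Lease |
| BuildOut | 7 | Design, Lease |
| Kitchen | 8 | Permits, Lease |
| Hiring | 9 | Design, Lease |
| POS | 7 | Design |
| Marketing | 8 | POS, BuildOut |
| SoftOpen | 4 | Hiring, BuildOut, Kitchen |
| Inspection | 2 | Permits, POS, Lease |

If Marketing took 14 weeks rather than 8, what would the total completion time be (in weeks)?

33

The binding path is Lease→Design→BuildOut→Marketing = 3+9+7+8 = 27; finish at 27 weeks.
Marketing is on the critical path; changing it to 14 makes that path 33 weeks.
No other chain overtakes it, so the finish is 33 weeks.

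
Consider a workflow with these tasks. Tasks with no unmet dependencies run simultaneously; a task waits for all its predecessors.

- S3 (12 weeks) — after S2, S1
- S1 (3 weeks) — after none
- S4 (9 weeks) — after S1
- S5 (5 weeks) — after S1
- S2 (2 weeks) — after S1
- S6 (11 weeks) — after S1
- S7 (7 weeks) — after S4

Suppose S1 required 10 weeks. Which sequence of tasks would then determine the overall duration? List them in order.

As given, the longest chain is S1→S4→S7 = 3+9+7 = 19, so the finish is 19 weeks.
S1 is on the critical path; changing it to 10 makes that path 26 weeks.
No other chain overtakes it, so the finish is 26 weeks.

S1, S4, S7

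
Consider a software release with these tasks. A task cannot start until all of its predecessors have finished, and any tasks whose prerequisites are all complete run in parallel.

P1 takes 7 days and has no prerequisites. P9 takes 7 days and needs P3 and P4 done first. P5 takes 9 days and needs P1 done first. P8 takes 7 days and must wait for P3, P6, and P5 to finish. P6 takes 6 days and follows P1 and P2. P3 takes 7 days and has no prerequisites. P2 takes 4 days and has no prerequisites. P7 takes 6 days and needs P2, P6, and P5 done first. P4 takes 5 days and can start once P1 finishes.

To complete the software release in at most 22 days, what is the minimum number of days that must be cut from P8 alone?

Current finish: 23 days; target: 22.
P8 is on every critical path, so each day cut from P8 cuts the finish by one (this holds down to a finish of 22).
Need 23 − 22 = 1 day off P8 → P8 becomes 6 days, finish becomes 22.

1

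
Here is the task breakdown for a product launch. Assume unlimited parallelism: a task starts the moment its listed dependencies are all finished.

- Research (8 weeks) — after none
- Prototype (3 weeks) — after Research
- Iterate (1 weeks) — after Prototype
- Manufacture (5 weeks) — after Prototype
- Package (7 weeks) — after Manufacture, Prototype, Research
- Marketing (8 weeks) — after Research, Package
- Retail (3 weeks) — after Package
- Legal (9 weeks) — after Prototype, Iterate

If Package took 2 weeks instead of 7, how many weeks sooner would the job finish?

5

Baseline: Research→Prototype→Manufacture→Package→Marketing = 8+3+5+7+8 = 31 → 31 weeks.
Since Package is critical, the -5 change carries straight to that chain (now 26 weeks).
No other chain overtakes it, so the finish is 26 weeks.
Change in finish: 26 − 31 = -5 weeks.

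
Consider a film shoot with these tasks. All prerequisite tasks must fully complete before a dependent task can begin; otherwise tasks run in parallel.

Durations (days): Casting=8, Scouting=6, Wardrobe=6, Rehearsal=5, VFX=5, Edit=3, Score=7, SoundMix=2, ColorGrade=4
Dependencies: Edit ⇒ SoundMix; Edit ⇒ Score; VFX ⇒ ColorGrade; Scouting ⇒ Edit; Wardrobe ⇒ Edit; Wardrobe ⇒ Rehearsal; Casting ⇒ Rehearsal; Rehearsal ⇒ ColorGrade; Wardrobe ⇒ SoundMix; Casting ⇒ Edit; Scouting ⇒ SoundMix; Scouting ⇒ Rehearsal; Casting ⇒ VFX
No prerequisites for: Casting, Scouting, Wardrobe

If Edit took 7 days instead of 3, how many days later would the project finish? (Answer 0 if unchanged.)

Critical path before the change: Casting→Edit→Score = 8+3+7 = 18 giving 18 days.
Edit lies on that path, so at 7 days the path becomes 22 days.
The critical path is still Casting→Edit→Score; finish is now 22 days.
Change in finish: 22 − 18 = +4 days.

4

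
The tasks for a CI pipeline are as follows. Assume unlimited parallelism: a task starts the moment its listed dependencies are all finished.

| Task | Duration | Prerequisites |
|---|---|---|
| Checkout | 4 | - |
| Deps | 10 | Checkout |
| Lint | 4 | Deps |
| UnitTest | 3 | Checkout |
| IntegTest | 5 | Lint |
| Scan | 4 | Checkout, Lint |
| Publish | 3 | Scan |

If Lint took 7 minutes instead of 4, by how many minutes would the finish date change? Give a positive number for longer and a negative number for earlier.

Baseline: Checkout→Deps→Lint→Scan→Publish = 4+10+4+4+3 = 25 → 25 minutes.
Since Lint is critical, the +3 change carries straight to that chain (now 28 minutes).
No other chain overtakes it, so the finish is 28 minutes.
Change in finish: 28 − 25 = +3 minutes.

3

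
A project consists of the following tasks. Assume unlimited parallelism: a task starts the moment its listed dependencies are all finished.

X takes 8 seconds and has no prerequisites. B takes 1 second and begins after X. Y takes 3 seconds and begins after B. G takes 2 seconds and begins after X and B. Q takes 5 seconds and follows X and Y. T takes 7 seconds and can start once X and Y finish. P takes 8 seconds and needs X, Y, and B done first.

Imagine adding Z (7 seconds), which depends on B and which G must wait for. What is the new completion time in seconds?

Originally the project takes 20 seconds.
With Z inserted, G now waits for max(X, B, Z).
New critical path: X→B→Y→P = 8+1+3+8 = 20 ⇒ 20 seconds.

20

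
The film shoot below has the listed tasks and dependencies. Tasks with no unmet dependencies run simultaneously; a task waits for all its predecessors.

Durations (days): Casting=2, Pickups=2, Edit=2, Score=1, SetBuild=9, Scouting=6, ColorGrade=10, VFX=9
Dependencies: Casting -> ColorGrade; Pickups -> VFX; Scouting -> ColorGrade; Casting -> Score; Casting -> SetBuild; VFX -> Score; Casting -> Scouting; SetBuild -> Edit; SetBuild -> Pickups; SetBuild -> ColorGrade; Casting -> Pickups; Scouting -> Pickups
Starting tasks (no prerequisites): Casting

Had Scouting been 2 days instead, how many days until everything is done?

Baseline: Casting→SetBuild→Pickups→VFX→Score = 2+9+2+9+1 = 23 → 23 days.
The longest path through Scouting is only 20 days, so Scouting has float 3.
The critical path is still Casting→SetBuild→Pickups→VFX→Score; finish is now 23 days.

23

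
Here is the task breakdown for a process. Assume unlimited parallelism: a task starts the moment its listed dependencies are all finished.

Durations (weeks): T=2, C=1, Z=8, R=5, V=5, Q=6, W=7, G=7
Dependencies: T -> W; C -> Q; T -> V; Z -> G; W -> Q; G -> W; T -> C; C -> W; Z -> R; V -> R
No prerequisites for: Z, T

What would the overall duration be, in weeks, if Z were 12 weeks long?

32

Actual critical path: Z→G→W→Q = 8+7+7+6 = 28 ⇒ 28 weeks.
Since Z is critical, the +4 change carries straight to that chain (now 32 weeks).
That remains the longest chain; total 32 weeks.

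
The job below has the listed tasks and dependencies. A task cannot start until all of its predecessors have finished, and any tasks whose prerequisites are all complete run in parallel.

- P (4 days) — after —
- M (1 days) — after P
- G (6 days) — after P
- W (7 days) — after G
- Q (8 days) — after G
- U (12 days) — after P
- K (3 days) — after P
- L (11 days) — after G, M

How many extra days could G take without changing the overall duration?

0

Critical path: P→G→L = 4+6+11 = 21, so the finish is 21 days.
Longest path through G: 21 days (earliest finish 10, latest finish 10).
Float = 21 − 21 = 0.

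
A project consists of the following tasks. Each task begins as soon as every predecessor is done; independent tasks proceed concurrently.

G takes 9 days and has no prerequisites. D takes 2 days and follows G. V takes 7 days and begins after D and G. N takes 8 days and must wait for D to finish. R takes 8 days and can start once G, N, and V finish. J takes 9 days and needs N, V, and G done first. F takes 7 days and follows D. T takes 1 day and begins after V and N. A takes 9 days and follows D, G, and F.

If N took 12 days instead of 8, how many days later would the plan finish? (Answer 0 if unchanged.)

4

Actual critical path: G→D→N→J = 9+2+8+9 = 28 ⇒ 28 days.
N lies on that path, so at 12 days the path becomes 32 days.
That remains the longest chain; total 32 days.
Change in finish: 32 − 28 = +4 days.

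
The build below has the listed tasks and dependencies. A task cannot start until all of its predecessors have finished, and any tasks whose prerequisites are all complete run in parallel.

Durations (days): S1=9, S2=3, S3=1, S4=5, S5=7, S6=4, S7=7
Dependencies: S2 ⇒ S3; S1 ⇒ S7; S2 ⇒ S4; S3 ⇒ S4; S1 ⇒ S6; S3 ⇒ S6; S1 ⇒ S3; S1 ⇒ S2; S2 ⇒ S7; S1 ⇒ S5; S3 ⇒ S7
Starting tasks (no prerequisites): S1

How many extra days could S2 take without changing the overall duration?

Critical path: S1→S2→S3→S7 = 9+3+1+7 = 20, so the finish is 20 days.
S2 finishes as early as 12 and must finish by 12.
Slack of S2 = 9 − 9 = 0 days.

0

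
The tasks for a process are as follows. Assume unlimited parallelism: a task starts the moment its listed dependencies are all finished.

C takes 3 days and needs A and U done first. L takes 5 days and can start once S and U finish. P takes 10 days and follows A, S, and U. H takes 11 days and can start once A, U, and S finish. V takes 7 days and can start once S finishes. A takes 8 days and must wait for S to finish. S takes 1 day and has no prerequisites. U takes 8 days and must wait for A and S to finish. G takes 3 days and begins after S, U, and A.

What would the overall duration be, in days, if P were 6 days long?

Critical path before the change: S→A→U→H = 1+8+8+11 = 28 giving 28 days.
P has 1 day of float (longest path through it is 27).
That remains the longest chain; total 28 days.

28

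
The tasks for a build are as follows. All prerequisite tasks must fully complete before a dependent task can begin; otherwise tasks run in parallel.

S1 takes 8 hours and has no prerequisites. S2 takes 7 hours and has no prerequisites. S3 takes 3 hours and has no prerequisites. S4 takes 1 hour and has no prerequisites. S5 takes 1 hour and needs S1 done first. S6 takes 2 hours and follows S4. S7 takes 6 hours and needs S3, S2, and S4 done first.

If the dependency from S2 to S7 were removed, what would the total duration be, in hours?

With the dependency in place, S2→S7 = 7+6 = 13 sets the finish at 13 hours.
Without S2→S7, S7's earliest start moves from 7 to 3.
The longest chain is now S1→S5 = 8+1 = 9, so the schedule takes 9 hours.

9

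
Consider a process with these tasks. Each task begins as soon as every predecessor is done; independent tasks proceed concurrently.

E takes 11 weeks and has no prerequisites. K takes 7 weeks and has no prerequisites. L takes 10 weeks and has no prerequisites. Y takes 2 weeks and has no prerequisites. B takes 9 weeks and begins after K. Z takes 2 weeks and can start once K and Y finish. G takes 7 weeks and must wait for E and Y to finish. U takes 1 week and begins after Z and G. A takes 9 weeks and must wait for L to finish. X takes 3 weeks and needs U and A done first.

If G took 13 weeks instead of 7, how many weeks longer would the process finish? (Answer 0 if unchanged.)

As given, the longest chain is E→G→U→X = 11+7+1+3 = 22, so the finish is 22 weeks.
G lies on that path, so at 13 weeks the path becomes 28 weeks.
That remains the longest chain; total 28 weeks.
Change in finish: 28 − 22 = +6 weeks.

6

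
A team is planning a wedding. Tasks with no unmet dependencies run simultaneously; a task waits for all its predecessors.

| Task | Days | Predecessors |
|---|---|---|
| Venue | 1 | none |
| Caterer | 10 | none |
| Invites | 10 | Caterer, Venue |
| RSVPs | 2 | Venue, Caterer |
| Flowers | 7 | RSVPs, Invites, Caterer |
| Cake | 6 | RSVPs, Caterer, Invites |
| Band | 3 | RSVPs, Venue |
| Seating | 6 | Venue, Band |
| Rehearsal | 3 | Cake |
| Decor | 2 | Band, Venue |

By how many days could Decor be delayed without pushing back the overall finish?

12

The longest chain is Caterer→Invites→Cake→Rehearsal = 10+10+6+3 = 29; overall finish 29 days.
The longest chain containing Decor totals 17 days.
Float = 29 − 17 = 12.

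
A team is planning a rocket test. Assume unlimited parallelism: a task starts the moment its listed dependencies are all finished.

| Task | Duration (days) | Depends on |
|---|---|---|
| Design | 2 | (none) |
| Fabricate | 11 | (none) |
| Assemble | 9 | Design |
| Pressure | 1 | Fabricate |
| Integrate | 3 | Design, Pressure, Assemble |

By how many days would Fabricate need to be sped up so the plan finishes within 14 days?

1

Current finish: 15 days; target: 14.
Fabricate is on every critical path, so each day cut from Fabricate cuts the finish by one (this holds down to a finish of 14).
Need 15 − 14 = 1 day off Fabricate → Fabricate becomes 10 days, finish becomes 14.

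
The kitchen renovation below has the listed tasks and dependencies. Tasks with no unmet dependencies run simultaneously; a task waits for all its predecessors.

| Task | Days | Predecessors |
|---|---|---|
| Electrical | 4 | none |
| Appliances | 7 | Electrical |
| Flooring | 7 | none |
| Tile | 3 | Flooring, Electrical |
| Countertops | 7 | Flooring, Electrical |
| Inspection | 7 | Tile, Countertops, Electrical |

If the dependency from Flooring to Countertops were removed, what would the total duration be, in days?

18

With the dependency in place, Flooring→Countertops→Inspection = 7+7+7 = 21 sets the finish at 21 days.
Without Flooring→Countertops, Countertops's earliest start moves from 7 to 4.
After: Electrical→Countertops→Inspection = 4+7+7 = 18 → 18 days.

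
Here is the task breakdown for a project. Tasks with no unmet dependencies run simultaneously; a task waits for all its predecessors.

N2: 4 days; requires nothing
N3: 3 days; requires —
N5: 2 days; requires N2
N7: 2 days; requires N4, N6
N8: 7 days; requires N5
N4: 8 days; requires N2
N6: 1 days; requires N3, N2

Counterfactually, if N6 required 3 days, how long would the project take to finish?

Critical path before the change: N2→N4→N7 = 4+8+2 = 14 giving 14 days.
The longest path through N6 is only 7 days, so N6 has float 7.
No other chain overtakes it, so the finish is 14 days.

14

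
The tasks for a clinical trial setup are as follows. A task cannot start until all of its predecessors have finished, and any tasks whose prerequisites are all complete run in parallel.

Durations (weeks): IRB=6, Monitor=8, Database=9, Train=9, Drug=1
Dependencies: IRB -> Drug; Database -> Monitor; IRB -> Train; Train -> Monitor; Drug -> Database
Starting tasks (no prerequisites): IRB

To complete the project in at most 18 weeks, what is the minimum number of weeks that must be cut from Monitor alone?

6

Current finish: 24 weeks; target: 18.
Monitor is on every critical path, so each week cut from Monitor cuts the finish by one (this holds down to a finish of 17).
Need 24 − 18 = 6 weeks off Monitor → Monitor becomes 2 weeks, finish becomes 18.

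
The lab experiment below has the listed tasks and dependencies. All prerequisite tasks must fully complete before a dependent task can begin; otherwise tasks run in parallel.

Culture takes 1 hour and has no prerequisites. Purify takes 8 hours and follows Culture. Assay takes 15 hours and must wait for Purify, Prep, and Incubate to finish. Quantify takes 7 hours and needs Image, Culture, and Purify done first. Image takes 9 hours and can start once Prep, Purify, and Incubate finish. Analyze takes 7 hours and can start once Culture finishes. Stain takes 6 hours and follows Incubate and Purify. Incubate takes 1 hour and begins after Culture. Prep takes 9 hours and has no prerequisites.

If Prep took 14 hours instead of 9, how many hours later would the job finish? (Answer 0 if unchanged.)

5

As given, the longest chain is Prep→Image→Quantify = 9+9+7 = 25, so the finish is 25 hours.
Prep is on the critical path; changing it to 14 makes that path 30 hours.
That remains the longest chain; total 30 hours.
Change in finish: 30 − 25 = +5 hours.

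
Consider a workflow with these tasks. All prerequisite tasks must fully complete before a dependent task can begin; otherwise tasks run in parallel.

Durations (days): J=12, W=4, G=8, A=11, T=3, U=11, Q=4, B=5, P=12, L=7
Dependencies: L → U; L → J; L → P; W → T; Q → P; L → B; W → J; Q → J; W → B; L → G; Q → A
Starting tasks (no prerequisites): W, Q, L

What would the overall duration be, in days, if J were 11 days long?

19

Critical path before the change: L→J = 7+12 = 19 giving 19 days.
J is on the critical path; changing it to 11 makes that path 18 days.
Now L→P = 7+12 = 19 is longest, so the finish becomes 19 days.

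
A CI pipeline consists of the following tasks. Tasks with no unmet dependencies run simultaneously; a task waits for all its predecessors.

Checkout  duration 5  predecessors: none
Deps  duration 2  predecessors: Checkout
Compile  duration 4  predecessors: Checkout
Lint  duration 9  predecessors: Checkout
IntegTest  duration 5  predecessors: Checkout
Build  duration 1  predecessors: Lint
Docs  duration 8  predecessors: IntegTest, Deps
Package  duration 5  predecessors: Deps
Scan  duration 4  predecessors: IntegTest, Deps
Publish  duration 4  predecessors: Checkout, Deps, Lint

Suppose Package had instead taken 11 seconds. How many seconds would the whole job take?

18

As given, the longest chain is Checkout→Lint→Publish = 5+9+4 = 18, so the finish is 18 seconds.
Package is off the critical path — its longest chain is 12 seconds, giving 6 of slack.
The binding chain switches to Checkout→Deps→Package = 5+2+11 = 18; finish 18 seconds.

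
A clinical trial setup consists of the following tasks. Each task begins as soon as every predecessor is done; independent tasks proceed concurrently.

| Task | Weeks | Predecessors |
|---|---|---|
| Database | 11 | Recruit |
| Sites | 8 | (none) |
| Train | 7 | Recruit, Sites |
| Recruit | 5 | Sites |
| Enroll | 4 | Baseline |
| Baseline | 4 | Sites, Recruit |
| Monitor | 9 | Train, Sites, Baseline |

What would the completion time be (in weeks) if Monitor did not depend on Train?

26

Before: longest chain Sites→Recruit→Train→Monitor = 8+5+7+9 = 29, finish 29.
Without Train→Monitor, Monitor's earliest start moves from 20 to 17.
The longest chain is now Sites→Recruit→Baseline→Monitor = 8+5+4+9 = 26, so the clinical trial setup takes 26 weeks.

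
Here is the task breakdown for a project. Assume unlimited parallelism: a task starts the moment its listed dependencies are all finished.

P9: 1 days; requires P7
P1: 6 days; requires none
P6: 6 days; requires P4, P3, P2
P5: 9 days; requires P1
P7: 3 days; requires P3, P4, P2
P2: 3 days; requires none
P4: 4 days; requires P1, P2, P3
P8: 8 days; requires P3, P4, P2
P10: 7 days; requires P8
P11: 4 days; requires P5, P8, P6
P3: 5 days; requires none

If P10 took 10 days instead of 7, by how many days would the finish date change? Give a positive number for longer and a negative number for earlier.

3

The binding path is P1→P4→P8→P10 = 6+4+8+7 = 25; finish at 25 days.
Since P10 is critical, the +3 change carries straight to that chain (now 28 days).
No other chain overtakes it, so the finish is 28 days.
Change in finish: 28 − 25 = +3 days.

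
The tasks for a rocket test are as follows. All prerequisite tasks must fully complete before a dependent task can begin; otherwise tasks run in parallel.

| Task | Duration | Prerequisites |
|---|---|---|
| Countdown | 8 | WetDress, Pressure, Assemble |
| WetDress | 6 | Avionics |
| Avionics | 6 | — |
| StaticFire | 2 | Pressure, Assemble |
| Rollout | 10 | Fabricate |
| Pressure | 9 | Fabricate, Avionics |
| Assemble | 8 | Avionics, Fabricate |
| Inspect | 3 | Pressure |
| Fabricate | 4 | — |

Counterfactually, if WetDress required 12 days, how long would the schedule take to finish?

26

Actual critical path: Avionics→Pressure→Countdown = 6+9+8 = 23 ⇒ 23 days.
WetDress has 3 days of float (longest path through it is 20).
Now Avionics→WetDress→Countdown = 6+12+8 = 26 is longest, so the finish becomes 26 days.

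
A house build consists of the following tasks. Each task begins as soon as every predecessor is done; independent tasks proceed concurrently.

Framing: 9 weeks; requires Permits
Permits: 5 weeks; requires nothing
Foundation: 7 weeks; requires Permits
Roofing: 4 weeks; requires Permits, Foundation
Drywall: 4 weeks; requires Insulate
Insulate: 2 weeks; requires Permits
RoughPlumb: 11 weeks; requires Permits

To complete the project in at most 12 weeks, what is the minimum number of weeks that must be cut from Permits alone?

Current finish: 16 weeks; target: 12.
Permits is on every critical path, so each week cut from Permits cuts the finish by one (this holds down to a finish of 12).
Need 16 − 12 = 4 weeks off Permits → Permits becomes 1 week, finish becomes 12.

4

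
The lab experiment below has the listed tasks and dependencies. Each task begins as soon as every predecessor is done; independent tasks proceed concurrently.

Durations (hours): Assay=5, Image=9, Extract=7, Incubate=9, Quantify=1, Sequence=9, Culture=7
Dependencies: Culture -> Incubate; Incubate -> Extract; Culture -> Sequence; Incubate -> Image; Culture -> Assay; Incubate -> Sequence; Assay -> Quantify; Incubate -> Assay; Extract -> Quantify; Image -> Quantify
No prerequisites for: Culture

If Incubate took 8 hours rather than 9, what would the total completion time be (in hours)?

25

Actual critical path: Culture→Incubate→Image→Quantify = 7+9+9+1 = 26 ⇒ 26 hours.
Incubate lies on that path, so at 8 hours the path becomes 25 hours.
The critical path is still Culture→Incubate→Image→Quantify; finish is now 25 hours.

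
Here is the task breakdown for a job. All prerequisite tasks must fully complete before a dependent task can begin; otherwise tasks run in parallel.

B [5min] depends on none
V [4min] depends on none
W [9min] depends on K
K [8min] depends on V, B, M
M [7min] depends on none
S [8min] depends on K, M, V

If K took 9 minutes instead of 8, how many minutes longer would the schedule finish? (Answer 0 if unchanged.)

1

The binding path is M→K→W = 7+8+9 = 24; finish at 24 minutes.
K lies on that path, so at 9 minutes the path becomes 25 minutes.
The critical path is still M→K→W; finish is now 25 minutes.
Change in finish: 25 − 24 = +1 minutes.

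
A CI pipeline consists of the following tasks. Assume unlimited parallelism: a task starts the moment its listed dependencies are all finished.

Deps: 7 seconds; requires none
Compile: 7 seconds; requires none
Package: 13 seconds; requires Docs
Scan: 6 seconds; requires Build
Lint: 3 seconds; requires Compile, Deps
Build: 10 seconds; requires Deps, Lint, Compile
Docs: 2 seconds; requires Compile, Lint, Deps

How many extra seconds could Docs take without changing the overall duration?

The longest chain is Deps→Lint→Build→Scan = 7+3+10+6 = 26; overall finish 26 seconds.
Docs finishes as early as 12 and must finish by 13.
So Docs can slip 13 − 12 = 1 second.

1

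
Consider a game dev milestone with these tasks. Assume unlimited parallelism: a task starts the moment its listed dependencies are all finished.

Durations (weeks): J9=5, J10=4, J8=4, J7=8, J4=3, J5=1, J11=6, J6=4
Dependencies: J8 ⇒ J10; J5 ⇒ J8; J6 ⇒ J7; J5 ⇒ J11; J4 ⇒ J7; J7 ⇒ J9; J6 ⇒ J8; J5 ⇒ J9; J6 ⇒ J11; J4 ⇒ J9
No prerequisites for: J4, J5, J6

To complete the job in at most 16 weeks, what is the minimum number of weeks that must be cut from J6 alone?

Current finish: 17 weeks; target: 16.
J6 is on every critical path, so each week cut from J6 cuts the finish by one (this holds down to a finish of 16).
Need 17 − 16 = 1 week off J6 → J6 becomes 3 weeks, finish becomes 16.

1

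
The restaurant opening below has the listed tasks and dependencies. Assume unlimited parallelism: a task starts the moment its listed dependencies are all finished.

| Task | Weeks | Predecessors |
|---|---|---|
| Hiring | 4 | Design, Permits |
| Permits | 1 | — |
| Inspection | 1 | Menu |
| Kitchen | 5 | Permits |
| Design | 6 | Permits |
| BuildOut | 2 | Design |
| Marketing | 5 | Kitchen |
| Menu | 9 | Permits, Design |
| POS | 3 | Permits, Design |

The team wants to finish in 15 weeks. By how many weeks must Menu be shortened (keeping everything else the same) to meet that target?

Current finish: 17 weeks; target: 15.
Menu is on every critical path, so each week cut from Menu cuts the finish by one (this holds down to a finish of 11).
Need 17 − 15 = 2 weeks off Menu → Menu becomes 7 weeks, finish becomes 15.

2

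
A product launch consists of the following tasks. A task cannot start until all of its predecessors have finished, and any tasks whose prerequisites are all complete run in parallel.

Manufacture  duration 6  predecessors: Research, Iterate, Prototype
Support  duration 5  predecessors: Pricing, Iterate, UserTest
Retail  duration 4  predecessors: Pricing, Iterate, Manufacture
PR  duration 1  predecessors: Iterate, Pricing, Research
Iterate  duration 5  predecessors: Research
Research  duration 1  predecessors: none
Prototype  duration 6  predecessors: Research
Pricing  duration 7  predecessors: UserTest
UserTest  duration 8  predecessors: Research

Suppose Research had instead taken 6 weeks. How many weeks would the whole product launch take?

26

The binding path is Research→UserTest→Pricing→Support = 1+8+7+5 = 21; finish at 21 weeks.
Research is on the critical path; changing it to 6 makes that path 26 weeks.
No other chain overtakes it, so the finish is 26 weeks.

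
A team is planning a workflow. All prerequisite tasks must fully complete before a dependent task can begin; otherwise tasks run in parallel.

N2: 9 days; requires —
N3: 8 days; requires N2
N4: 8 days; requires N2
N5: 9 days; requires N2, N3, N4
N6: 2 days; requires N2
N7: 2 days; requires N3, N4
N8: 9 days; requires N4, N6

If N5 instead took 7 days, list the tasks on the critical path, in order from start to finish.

Baseline: N2→N3→N5 = 9+8+9 = 26 → 26 days.
N5 is on the critical path; changing it to 7 makes that path 24 days.
Now N2→N4→N8 = 9+8+9 = 26 is longest, so the finish becomes 26 days.

N2, N4, N8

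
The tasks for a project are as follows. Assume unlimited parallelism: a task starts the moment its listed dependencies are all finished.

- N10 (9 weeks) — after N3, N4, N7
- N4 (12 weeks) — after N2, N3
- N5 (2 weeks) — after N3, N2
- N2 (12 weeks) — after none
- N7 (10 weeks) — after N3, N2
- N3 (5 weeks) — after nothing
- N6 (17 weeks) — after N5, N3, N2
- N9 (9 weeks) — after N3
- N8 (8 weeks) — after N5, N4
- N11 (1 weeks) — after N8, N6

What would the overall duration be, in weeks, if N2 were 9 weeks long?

30

Actual critical path: N2→N4→N8→N11 = 12+12+8+1 = 33 ⇒ 33 weeks.
N2 is on the critical path; changing it to 9 makes that path 30 weeks.
That remains the longest chain; total 30 weeks.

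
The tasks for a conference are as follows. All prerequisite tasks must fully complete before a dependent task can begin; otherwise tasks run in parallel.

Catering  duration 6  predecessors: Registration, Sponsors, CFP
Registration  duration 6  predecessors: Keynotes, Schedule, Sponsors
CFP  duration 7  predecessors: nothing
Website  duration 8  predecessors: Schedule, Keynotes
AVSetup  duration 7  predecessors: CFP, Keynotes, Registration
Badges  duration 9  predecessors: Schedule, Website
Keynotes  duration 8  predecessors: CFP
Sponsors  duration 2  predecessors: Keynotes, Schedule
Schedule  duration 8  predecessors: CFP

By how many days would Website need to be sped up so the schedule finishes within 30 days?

2

Current finish: 32 days; target: 30.
Website is on every critical path, so each day cut from Website cuts the finish by one (this holds down to a finish of 30).
Need 32 − 30 = 2 days off Website → Website becomes 6 days, finish becomes 30.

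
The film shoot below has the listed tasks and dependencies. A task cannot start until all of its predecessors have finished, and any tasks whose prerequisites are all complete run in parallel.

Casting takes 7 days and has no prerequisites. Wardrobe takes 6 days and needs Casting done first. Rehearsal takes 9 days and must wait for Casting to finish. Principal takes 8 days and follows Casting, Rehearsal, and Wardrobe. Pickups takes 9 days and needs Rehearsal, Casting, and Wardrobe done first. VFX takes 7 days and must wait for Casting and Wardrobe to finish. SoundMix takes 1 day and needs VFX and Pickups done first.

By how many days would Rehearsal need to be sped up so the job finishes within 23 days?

Current finish: 26 days; target: 23.
Rehearsal is on every critical path, so each day cut from Rehearsal cuts the finish by one (this holds down to a finish of 23).
Need 26 − 23 = 3 days off Rehearsal → Rehearsal becomes 6 days, finish becomes 23.

3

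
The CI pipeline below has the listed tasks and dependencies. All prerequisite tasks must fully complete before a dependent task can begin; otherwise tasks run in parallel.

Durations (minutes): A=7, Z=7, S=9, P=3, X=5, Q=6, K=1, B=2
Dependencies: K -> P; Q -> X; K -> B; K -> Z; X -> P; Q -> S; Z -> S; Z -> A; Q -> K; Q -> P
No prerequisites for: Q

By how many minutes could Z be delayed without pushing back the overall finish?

Critical path: Q→K→Z→S = 6+1+7+9 = 23, so the finish is 23 minutes.
Z finishes as early as 14 and must finish by 14.
So Z can slip 14 − 14 = 0 minutes.

0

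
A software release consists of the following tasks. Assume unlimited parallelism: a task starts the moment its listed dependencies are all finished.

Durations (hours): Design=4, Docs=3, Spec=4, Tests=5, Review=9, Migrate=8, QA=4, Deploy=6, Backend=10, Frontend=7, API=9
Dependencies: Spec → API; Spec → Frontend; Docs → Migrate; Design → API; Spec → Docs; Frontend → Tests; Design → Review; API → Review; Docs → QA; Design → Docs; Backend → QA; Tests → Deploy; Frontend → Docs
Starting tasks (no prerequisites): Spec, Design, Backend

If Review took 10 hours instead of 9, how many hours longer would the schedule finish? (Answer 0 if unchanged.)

1

Critical path before the change: Spec→API→Review = 4+9+9 = 22 giving 22 hours.
Since Review is critical, the +1 change carries straight to that chain (now 23 hours).
That remains the longest chain; total 23 hours.
Change in finish: 23 − 22 = +1 hours.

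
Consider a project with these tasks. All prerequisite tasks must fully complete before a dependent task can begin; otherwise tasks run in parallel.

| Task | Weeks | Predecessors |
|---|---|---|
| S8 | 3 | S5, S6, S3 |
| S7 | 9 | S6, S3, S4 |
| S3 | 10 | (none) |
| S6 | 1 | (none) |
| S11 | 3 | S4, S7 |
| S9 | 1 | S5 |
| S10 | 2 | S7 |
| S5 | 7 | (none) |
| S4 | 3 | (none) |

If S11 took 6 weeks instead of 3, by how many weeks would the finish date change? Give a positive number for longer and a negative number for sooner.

3

The binding path is S3→S7→S11 = 10+9+3 = 22; finish at 22 weeks.
S11 is on the critical path; changing it to 6 makes that path 25 weeks.
No other chain overtakes it, so the finish is 25 weeks.
Change in finish: 25 − 22 = +3 weeks.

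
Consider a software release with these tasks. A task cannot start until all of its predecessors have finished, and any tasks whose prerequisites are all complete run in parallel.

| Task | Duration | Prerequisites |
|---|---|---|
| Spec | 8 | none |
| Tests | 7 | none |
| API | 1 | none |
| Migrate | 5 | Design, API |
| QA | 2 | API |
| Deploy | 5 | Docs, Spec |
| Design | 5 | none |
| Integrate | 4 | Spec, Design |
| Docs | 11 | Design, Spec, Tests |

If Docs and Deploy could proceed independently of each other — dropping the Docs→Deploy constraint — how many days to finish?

Original critical path: Spec→Docs→Deploy = 8+11+5 = 24 ⇒ 24 days.
Without Docs→Deploy, Deploy's earliest start moves from 19 to 8.
The longest chain is now Spec→Docs = 8+11 = 19, so the plan takes 19 days.

19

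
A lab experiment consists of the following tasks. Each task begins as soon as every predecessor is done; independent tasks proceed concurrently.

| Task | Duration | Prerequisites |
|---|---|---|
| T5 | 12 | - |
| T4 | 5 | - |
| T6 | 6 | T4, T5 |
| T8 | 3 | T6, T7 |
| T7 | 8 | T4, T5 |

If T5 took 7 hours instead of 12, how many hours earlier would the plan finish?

As given, the longest chain is T5→T7→T8 = 12+8+3 = 23, so the finish is 23 hours.
T5 is on the critical path; changing it to 7 makes that path 18 hours.
No other chain overtakes it, so the finish is 18 hours.
Change in finish: 18 − 23 = -5 hours.

5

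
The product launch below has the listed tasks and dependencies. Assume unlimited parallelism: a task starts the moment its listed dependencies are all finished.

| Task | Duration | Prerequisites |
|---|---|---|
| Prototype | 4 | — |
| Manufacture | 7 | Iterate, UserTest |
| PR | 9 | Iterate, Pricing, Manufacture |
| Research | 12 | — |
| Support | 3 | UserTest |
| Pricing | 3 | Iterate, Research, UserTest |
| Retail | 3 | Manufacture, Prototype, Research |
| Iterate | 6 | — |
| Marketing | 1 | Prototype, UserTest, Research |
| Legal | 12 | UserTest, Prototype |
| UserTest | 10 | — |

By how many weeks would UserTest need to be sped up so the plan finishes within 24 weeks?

2

Current finish: 26 weeks; target: 24.
UserTest is on every critical path, so each week cut from UserTest cuts the finish by one (this holds down to a finish of 24).
Need 26 − 24 = 2 weeks off UserTest → UserTest becomes 8 weeks, finish becomes 24.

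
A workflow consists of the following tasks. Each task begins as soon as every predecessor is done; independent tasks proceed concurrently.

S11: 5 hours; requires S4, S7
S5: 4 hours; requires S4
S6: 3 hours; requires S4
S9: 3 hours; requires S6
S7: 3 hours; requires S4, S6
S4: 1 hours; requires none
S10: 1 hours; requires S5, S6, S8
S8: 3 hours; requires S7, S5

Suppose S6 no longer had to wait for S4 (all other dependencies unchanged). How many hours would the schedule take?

Before: longest chain S4→S6→S7→S11 = 1+3+3+5 = 12, finish 12.
Without S4→S6, S6's earliest start moves from 1 to 0.
New critical path: S6→S7→S11 = 3+3+5 = 11 ⇒ 11 hours.

11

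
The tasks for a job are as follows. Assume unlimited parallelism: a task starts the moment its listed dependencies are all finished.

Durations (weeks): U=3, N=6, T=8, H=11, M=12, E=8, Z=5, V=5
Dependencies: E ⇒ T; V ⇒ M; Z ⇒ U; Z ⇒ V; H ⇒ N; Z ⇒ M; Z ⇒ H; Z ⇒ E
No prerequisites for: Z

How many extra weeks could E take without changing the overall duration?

1

The longest chain is Z→H→N = 5+11+6 = 22; overall finish 22 weeks.
Longest path through E: 21 weeks (earliest finish 13, latest finish 14).
Slack of E = 6 − 5 = 1 week.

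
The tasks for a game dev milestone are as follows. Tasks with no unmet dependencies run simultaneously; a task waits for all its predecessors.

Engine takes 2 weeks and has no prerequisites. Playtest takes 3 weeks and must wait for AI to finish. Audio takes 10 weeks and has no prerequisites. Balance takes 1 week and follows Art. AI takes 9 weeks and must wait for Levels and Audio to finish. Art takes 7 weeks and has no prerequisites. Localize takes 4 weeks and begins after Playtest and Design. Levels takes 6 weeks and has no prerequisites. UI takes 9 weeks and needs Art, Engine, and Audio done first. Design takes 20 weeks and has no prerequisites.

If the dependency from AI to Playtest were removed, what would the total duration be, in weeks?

24

Before: longest chain Audio→AI→Playtest→Localize = 10+9+3+4 = 26, finish 26.
Without AI→Playtest, Playtest's earliest start moves from 19 to 0.
New critical path: Design→Localize = 20+4 = 24 ⇒ 24 weeks.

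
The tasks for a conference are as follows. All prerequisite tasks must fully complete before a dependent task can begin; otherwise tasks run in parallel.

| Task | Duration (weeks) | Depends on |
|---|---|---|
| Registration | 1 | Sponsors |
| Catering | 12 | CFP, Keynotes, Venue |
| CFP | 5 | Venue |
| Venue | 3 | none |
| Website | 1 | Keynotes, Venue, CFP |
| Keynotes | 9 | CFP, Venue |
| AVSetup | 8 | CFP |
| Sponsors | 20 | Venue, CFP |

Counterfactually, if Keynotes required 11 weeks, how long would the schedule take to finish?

31

Critical path before the change: Venue→CFP→Keynotes→Catering = 3+5+9+12 = 29 giving 29 weeks.
Since Keynotes is critical, the +2 change carries straight to that chain (now 31 weeks).
No other chain overtakes it, so the finish is 31 weeks.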